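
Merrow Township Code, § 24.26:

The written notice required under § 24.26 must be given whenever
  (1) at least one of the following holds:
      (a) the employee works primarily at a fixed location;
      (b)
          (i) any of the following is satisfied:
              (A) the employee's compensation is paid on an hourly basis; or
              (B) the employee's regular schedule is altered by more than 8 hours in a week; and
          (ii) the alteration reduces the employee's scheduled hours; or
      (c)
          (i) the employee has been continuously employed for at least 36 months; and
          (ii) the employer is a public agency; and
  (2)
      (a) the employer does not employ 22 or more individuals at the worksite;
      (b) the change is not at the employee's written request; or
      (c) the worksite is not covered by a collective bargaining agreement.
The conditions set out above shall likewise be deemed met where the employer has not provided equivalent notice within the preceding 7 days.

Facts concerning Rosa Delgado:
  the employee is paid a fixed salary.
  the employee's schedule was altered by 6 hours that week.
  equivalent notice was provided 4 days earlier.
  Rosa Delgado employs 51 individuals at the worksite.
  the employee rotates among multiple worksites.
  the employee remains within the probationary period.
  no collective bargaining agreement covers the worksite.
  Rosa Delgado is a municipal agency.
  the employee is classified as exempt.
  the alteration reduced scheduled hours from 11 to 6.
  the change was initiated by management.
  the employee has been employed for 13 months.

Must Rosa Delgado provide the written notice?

No — not required.

(a) fixed location — not satisfied.
(A) hourly-paid — not met.
(B) schedule shift > 8h — not met.
So (i) is not satisfied (F OR F).
(ii) hours reduced — satisfied.
(b) = F AND T = false.
(i) tenure ≥ 36 mo. — not satisfied.
(ii) public agency — satisfied.
So (c) is not satisfied (F AND T).
(1) = F OR F OR F = false.
(a) not (≥ 22 at site) — not satisfied.
(b) not employee-requested — holds.
(c) no CBA — satisfied.
(2): F OR T OR T → true.
So Overall is not satisfied (F AND T).
Exception (no recent notice) — not satisfied.
Result: main false OR exception false → false.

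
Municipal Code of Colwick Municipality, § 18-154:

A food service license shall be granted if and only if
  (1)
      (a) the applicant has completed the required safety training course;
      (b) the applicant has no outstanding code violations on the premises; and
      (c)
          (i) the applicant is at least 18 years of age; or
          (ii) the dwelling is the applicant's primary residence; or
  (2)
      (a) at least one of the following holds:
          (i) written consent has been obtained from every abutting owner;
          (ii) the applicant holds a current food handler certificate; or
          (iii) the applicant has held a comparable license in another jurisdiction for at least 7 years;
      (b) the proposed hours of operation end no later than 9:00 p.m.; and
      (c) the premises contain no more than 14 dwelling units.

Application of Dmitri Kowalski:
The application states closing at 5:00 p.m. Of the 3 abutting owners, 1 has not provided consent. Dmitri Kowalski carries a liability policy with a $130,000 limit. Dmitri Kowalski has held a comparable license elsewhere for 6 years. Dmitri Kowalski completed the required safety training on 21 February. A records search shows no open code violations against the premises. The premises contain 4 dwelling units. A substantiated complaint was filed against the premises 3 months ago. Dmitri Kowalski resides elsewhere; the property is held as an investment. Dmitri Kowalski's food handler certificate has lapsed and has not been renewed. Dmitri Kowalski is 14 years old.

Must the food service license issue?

No — denied.

(a) safety training — holds.
(b) no code violations — satisfied.
(i) age ≥ 18 — fails.
(ii) primary residence — fails.
(c) = F OR F = false.
So (1) is not satisfied (T AND T AND F).
(i) all abutters consent — not satisfied.
(ii) food handler cert. — not satisfied.
(iii) prior license ≥ 7 yr — not met.
(a): F OR F OR F → false.
(b) closes by 9 p.m. — satisfied.
(c) ≤ 14 units — holds.
(2) = F AND T AND T = false.
Overall = F OR F = false.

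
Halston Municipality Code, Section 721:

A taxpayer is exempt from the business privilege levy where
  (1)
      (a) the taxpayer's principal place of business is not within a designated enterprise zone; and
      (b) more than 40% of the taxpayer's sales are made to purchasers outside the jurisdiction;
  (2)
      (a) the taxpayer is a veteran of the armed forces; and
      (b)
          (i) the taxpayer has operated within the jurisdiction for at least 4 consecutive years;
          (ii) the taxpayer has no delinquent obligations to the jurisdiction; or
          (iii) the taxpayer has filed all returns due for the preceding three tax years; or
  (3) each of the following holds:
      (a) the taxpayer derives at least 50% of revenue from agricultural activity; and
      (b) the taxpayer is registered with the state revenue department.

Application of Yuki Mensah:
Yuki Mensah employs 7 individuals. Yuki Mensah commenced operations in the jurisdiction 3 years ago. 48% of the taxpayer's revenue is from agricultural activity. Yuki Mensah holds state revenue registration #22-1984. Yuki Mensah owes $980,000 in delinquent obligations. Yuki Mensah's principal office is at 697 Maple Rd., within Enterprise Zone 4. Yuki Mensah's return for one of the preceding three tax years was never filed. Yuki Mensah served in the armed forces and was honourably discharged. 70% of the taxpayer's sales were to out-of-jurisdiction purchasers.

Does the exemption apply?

(a) not (in enterprise zone) — fails.
(b) >40% out-of-jur. sales — satisfied.
(1): F AND T → false.
(a) veteran — satisfied.
(i) ≥ 4 yrs in jurisdiction — not satisfied.
(ii) no delinquency — not satisfied.
(iii) returns current — fails.
(b): F OR F OR F → false.
So (2) is not satisfied (T AND F).
(a) ≥50% agricultural — fails.
(b) state-registered — met.
So (3) is not satisfied (F AND T).
Overall = F OR F OR F = false.

No — not exempt.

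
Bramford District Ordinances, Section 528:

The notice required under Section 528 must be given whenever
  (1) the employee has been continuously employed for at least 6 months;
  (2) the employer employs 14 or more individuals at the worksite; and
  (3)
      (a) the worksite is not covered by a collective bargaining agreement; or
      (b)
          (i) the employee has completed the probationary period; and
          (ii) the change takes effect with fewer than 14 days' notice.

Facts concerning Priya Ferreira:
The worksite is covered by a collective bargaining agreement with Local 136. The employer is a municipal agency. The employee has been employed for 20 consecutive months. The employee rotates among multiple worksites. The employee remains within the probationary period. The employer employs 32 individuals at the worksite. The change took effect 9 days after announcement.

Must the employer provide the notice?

No — not required.

(1) tenure ≥ 6 mo. — satisfied.
(2) ≥ 14 at site — satisfied.
(a) no CBA — fails.
(i) past probation — not satisfied.
(ii) < 14 days' notice — holds.
(b) = F AND T = false.
(3) = F OR F = false.
So Overall is not satisfied (T AND T AND F).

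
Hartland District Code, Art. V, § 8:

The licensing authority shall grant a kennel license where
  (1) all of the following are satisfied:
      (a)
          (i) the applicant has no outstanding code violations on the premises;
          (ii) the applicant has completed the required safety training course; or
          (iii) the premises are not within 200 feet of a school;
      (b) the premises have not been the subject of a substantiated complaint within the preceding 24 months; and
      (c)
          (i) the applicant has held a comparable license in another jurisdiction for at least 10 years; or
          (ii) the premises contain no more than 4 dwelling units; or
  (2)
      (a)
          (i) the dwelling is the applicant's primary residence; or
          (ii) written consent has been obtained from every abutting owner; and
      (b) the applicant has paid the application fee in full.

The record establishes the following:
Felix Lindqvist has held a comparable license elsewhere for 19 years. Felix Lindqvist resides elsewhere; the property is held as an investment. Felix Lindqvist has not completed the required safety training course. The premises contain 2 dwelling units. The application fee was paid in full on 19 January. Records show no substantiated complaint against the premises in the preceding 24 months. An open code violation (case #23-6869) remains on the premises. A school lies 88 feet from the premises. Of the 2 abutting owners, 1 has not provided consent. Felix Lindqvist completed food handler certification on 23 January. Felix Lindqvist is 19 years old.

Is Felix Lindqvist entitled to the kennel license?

No — denied.

(i) no code violations — fails.
(ii) safety training — not satisfied.
(iii) ≥200 ft from school — not met.
(a) = F OR F OR F = false.
(b) no complaint in 24 mo. — satisfied.
(i) prior license ≥ 10 yr — holds.
(ii) ≤ 4 units — met.
(c): T OR T → true.
(1) = F AND T AND T = false.
(i) primary residence — fails.
(ii) all abutters consent — not satisfied.
(a) = F OR F = false.
(b) fee paid — holds.
(2) = F AND T = false.
Overall = F OR F = false.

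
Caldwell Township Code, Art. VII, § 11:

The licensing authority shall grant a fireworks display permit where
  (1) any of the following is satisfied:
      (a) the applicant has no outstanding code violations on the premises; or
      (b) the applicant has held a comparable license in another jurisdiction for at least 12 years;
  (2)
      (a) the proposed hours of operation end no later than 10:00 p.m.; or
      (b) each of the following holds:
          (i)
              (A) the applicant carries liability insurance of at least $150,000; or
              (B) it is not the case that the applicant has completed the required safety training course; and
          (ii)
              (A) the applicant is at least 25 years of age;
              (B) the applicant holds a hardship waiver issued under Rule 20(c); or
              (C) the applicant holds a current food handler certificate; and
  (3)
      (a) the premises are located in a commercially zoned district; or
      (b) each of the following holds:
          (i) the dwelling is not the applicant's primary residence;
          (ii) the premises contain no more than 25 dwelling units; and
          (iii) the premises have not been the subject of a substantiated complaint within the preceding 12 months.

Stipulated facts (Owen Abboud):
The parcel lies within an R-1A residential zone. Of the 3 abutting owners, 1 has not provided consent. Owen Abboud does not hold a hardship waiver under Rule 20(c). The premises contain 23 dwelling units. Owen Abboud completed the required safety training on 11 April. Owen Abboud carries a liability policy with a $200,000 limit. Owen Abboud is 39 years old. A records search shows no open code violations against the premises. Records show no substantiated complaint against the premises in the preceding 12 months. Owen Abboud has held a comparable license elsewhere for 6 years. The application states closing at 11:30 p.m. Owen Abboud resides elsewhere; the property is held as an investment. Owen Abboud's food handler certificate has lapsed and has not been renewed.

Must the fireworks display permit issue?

(a) no code violations — holds.
(b) prior license ≥ 12 yr — not met.
So (1) is satisfied (T OR F).
(a) closes by 10 p.m. — not satisfied.
(A) insurance ≥ $150,000 — met.
(B) not (safety training) — fails.
So (i) is satisfied (T OR F).
(A) age ≥ 25 — satisfied.
(B) hardship waiver — fails.
(C) food handler cert. — not met.
(ii) = T OR F OR F = true.
(b) = T AND T = true.
So (2) is satisfied (F OR T).
(a) commercially zoned — fails.
(i) not (primary residence) — met.
(ii) ≤ 25 units — holds.
(iii) no complaint in 12 mo. — met.
(b) = T AND T AND T = true.
(3): F OR T → true.
Overall = T AND T AND T = true.

Yes — granted.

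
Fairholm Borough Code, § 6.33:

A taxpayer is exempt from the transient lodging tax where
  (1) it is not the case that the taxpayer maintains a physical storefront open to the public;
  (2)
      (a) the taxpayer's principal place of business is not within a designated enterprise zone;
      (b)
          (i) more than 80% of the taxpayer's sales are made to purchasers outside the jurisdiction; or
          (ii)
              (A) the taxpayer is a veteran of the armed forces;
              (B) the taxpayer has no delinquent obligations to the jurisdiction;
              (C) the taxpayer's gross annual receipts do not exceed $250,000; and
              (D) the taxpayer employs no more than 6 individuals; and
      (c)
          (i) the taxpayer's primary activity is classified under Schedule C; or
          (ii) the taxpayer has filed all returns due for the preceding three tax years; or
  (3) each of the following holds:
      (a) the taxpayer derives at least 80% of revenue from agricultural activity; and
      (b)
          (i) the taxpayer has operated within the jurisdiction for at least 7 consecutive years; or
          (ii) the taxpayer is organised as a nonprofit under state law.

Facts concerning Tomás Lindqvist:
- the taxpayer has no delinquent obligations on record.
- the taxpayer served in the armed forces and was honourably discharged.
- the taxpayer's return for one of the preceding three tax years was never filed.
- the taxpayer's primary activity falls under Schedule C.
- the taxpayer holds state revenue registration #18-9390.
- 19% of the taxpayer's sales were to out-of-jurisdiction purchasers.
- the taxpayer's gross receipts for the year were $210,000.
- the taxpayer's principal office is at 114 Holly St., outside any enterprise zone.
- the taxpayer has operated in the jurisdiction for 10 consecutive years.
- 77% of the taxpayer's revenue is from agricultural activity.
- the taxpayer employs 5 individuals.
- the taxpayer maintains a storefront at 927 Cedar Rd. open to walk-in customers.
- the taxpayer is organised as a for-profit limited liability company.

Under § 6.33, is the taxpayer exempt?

(1) not (has storefront) — fails.
(a) not (in enterprise zone) — met.
(i) >80% out-of-jur. sales — not satisfied.
(A) veteran — satisfied.
(B) no delinquency — satisfied.
(C) receipts ≤ $250,000 — met.
(D) ≤ 6 employees — satisfied.
(ii): T AND T AND T AND T → true.
(b): F OR T → true.
(i) Schedule C activity — satisfied.
(ii) returns current — not satisfied.
So (c) is satisfied (T OR F).
So (2) is satisfied (T AND T AND T).
(a) ≥80% agricultural — fails.
(i) ≥ 7 yrs in jurisdiction — satisfied.
(ii) nonprofit — not satisfied.
So (b) is satisfied (T OR F).
So (3) is not satisfied (F AND T).
Overall: F OR T OR F → true.

Yes — exempt.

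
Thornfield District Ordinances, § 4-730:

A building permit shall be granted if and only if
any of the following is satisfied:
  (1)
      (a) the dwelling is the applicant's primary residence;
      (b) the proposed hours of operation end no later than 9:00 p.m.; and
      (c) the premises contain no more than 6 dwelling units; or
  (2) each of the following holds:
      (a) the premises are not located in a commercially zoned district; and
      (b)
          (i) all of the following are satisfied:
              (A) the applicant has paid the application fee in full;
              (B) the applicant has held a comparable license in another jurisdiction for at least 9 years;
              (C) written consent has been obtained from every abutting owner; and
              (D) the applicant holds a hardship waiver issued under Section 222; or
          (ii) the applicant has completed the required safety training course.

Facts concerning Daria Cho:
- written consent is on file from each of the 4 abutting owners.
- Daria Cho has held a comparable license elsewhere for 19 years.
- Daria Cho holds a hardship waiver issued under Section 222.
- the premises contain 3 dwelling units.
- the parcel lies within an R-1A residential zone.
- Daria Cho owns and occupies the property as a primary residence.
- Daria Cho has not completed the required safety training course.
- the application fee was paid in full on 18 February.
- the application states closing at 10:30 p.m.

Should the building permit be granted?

Yes — granted.

(a) primary residence — holds.
(b) closes by 9 p.m. — not met.
(c) ≤ 6 units — satisfied.
(1) = T AND F AND T = false.
(a) not (commercially zoned) — met.
(A) fee paid — met.
(B) prior license ≥ 9 yr — holds.
(C) all abutters consent — satisfied.
(D) hardship waiver — holds.
(i): T AND T AND T AND T → true.
(ii) safety training — not satisfied.
So (b) is satisfied (T OR F).
(2) = T AND T = true.
So Overall is satisfied (F OR T).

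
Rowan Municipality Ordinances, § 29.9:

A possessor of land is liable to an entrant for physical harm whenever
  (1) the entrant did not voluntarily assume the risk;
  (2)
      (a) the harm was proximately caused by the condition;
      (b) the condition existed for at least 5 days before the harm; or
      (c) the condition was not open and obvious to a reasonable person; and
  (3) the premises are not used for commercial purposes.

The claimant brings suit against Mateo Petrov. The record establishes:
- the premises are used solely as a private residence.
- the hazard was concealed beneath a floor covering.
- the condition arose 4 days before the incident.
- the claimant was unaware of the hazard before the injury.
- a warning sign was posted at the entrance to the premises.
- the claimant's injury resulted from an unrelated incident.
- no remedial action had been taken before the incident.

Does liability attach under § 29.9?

(1) no assumed risk — satisfied.
(a) proximate cause — not met.
(b) condition ≥5 days old — not met.
(c) not open/obvious — satisfied.
So (2) is satisfied (F OR F OR T).
(3) not (commercial use) — holds.
Overall: T AND T AND T → true.

Yes — liable.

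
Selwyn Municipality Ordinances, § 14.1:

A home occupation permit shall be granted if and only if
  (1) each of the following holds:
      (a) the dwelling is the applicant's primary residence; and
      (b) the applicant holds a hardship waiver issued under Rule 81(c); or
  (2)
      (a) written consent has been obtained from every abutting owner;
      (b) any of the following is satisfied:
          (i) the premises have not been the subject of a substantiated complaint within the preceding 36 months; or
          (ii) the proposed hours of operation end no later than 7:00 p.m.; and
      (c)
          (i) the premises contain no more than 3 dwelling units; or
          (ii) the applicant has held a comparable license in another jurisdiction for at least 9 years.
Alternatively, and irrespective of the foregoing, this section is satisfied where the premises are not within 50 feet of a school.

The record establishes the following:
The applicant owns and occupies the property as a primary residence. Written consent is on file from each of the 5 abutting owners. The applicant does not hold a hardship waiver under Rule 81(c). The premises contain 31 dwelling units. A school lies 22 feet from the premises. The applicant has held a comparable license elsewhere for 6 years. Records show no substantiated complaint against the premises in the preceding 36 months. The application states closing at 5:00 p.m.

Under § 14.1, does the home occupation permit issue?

No — denied.

(a) primary residence — satisfied.
(b) hardship waiver — fails.
(1): T AND F → false.
(a) all abutters consent — holds.
(i) no complaint in 36 mo. — met.
(ii) closes by 7 p.m. — met.
(b): T OR T → true.
(i) ≤ 3 units — not satisfied.
(ii) prior license ≥ 9 yr — not satisfied.
So (c) is not satisfied (F OR F).
(2): T AND T AND F → false.
So Overall is not satisfied (F OR F).
Exception (≥50 ft from school) — not satisfied.
Result: main false OR exception false → false.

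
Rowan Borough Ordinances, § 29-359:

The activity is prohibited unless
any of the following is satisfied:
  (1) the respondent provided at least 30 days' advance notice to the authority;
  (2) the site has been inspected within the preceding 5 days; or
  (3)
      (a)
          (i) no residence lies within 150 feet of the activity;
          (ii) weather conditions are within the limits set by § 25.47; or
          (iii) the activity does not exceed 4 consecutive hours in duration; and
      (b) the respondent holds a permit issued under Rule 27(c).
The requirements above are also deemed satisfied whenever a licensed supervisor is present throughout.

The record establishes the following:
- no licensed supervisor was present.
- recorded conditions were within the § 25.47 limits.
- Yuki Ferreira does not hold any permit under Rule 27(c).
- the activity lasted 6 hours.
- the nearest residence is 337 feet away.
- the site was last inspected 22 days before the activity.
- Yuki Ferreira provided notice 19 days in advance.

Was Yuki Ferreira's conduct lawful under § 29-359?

(1) ≥30 days' notice — not satisfied.
(2) site inspected — not satisfied.
(i) no residence in 150 ft — met.
(ii) weather ok — holds.
(iii) ≤ 4 hrs duration — not met.
(a) = T OR T OR F = true.
(b) holds permit — not satisfied.
(3) = T AND F = false.
So Overall is not satisfied (F OR F OR F).
Exception (supervisor present) — not satisfied.
Result: main false OR exception false → false.

No — unlawful.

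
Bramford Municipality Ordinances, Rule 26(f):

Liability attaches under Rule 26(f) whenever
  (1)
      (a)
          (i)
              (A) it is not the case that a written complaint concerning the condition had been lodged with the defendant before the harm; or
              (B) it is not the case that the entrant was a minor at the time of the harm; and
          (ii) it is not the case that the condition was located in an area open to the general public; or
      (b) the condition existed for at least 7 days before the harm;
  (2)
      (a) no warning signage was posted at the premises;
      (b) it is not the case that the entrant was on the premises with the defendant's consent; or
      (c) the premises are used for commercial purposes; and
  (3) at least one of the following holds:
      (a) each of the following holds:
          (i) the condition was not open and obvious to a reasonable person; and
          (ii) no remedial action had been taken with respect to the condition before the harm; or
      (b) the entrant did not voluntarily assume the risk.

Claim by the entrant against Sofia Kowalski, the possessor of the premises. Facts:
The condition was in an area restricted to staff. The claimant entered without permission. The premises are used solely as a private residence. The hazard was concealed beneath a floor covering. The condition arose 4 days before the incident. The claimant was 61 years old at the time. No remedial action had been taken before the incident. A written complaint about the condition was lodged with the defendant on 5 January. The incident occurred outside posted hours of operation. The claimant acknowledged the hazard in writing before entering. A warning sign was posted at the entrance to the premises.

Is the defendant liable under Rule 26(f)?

Yes — liable.

(A) not (complaint lodged) — not met.
(B) not (entrant a minor) — met.
(i) = F OR T = true.
(ii) not (public area) — satisfied.
(a) = T AND T = true.
(b) condition ≥7 days old — fails.
(1) = T OR F = true.
(a) no signage posted — not satisfied.
(b) not (consent to enter) — met.
(c) commercial use — fails.
(2) = F OR T OR F = true.
(i) not open/obvious — holds.
(ii) no remedial action — met.
(a): T AND T → true.
(b) no assumed risk — not satisfied.
So (3) is satisfied (T OR F).
Overall = T AND T AND T = true.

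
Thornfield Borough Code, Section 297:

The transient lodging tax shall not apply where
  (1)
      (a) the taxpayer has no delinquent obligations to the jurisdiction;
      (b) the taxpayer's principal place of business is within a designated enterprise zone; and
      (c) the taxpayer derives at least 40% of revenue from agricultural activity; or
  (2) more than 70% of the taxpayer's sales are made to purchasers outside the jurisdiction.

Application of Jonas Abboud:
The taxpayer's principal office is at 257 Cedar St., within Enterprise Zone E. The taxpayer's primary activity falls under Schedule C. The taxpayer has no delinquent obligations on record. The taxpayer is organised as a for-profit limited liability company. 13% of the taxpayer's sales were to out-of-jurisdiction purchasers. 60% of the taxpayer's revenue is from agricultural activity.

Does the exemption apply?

(a) no delinquency — holds.
(b) in enterprise zone — holds.
(c) ≥40% agricultural — satisfied.
(1): T AND T AND T → true.
(2) >70% out-of-jur. sales — not satisfied.
Overall: T OR F → true.

Yes — exempt.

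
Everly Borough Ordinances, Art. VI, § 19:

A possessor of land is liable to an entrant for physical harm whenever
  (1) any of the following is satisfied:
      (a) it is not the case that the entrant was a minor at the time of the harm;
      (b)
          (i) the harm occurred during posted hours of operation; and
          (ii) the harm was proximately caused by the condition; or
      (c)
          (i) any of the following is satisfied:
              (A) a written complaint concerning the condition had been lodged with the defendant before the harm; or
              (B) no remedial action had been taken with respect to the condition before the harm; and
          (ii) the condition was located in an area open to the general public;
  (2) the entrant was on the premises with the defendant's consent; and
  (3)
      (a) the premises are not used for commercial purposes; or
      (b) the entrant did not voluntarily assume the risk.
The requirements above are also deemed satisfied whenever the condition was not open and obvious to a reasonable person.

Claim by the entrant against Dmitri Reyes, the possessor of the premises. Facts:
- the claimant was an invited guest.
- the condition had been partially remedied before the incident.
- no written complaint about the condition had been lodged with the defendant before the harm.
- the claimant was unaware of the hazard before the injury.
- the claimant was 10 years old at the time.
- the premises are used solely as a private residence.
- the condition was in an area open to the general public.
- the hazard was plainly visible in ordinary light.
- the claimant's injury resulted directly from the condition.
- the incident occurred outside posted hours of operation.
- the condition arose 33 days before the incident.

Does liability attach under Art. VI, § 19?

No — not liable.

(a) not (entrant a minor) — not met.
(i) during posted hours — not met.
(ii) proximate cause — satisfied.
(b) = F AND T = false.
(A) complaint lodged — fails.
(B) no remedial action — not satisfied.
(i): F OR F → false.
(ii) public area — satisfied.
(c) = F AND T = false.
(1): F OR F OR F → false.
(2) consent to enter — satisfied.
(a) not (commercial use) — holds.
(b) no assumed risk — met.
So (3) is satisfied (T OR T).
Overall = F AND T AND T = false.
Exception (not open/obvious) — not satisfied.
Result: main false OR exception false → false.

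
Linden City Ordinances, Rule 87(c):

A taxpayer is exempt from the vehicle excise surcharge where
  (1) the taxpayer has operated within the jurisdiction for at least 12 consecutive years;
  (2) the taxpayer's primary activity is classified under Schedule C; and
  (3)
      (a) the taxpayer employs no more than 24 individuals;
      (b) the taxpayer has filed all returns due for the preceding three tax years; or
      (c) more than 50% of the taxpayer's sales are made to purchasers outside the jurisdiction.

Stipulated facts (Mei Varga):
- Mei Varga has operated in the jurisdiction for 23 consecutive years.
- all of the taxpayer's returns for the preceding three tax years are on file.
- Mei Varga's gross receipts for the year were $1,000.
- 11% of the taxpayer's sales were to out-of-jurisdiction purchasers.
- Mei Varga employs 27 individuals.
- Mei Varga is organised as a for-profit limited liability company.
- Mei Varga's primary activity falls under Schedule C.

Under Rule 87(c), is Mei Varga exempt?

Yes — exempt.

(1) ≥ 12 yrs in jurisdiction — met.
(2) Schedule C activity — satisfied.
(a) ≤ 24 employees — fails.
(b) returns current — satisfied.
(c) >50% out-of-jur. sales — not satisfied.
(3): F OR T OR F → true.
Overall = T AND T AND T = true.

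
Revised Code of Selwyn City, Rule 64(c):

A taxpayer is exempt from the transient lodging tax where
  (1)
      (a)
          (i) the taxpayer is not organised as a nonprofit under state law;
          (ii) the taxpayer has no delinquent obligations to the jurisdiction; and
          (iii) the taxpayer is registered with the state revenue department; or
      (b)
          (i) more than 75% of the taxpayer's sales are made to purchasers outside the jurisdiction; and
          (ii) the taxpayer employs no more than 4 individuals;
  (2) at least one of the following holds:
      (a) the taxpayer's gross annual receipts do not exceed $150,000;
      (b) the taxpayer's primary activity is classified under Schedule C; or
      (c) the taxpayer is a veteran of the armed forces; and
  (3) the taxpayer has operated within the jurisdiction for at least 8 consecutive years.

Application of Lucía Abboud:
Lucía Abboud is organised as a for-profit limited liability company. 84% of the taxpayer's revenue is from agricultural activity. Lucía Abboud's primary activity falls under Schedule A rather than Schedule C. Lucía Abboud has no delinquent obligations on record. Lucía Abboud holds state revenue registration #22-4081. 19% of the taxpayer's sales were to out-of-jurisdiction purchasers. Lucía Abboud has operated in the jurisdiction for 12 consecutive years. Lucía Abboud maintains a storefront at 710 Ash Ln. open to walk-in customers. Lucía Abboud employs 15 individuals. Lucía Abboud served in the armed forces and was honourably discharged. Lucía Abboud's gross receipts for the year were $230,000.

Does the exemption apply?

(i) not (nonprofit) — holds.
(ii) no delinquency — holds.
(iii) state-registered — met.
(a) = T AND T AND T = true.
(i) >75% out-of-jur. sales — not satisfied.
(ii) ≤ 4 employees — not met.
(b) = F AND F = false.
So (1) is satisfied (T OR F).
(a) receipts ≤ $150,000 — fails.
(b) Schedule C activity — not met.
(c) veteran — met.
So (2) is satisfied (F OR F OR T).
(3) ≥ 8 yrs in jurisdiction — met.
So Overall is satisfied (T AND T AND T).

Yes — exempt.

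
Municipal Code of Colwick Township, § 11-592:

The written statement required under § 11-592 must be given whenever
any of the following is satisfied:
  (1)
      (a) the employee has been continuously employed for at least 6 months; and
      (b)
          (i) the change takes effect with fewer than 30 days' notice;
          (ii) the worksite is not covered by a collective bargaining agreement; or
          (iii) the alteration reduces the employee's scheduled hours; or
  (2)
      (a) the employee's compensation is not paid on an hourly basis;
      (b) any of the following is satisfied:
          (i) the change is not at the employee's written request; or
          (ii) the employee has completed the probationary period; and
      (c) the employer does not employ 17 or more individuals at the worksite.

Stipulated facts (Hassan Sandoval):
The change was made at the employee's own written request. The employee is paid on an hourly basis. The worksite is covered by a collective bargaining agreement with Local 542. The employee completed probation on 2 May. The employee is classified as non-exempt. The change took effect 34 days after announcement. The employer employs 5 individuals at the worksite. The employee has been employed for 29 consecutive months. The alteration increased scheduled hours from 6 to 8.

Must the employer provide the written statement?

(a) tenure ≥ 6 mo. — holds.
(i) < 30 days' notice — not met.
(ii) no CBA — not satisfied.
(iii) hours reduced — fails.
So (b) is not satisfied (F OR F OR F).
(1) = T AND F = false.
(a) not (hourly-paid) — not met.
(i) not employee-requested — fails.
(ii) past probation — met.
(b): F OR T → true.
(c) not (≥ 17 at site) — satisfied.
(2) = F AND T AND T = false.
Overall = F OR F = false.

No — not required.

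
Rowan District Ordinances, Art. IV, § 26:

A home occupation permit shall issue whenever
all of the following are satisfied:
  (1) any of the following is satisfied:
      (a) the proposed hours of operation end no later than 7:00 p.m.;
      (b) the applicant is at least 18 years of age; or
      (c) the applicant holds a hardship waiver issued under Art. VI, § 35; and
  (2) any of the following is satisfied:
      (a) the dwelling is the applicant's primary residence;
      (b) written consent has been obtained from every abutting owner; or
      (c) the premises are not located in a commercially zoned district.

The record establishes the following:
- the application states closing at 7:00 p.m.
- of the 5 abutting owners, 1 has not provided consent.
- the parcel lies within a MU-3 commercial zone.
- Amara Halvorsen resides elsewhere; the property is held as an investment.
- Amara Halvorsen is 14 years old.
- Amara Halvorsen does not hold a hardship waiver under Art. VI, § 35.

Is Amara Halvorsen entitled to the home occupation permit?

No — denied.

(a) closes by 7 p.m. — satisfied.
(b) age ≥ 18 — fails.
(c) hardship waiver — fails.
(1) = T OR F OR F = true.
(a) primary residence — not met.
(b) all abutters consent — not met.
(c) not (commercially zoned) — not met.
So (2) is not satisfied (F OR F OR F).
Overall: T AND F → false.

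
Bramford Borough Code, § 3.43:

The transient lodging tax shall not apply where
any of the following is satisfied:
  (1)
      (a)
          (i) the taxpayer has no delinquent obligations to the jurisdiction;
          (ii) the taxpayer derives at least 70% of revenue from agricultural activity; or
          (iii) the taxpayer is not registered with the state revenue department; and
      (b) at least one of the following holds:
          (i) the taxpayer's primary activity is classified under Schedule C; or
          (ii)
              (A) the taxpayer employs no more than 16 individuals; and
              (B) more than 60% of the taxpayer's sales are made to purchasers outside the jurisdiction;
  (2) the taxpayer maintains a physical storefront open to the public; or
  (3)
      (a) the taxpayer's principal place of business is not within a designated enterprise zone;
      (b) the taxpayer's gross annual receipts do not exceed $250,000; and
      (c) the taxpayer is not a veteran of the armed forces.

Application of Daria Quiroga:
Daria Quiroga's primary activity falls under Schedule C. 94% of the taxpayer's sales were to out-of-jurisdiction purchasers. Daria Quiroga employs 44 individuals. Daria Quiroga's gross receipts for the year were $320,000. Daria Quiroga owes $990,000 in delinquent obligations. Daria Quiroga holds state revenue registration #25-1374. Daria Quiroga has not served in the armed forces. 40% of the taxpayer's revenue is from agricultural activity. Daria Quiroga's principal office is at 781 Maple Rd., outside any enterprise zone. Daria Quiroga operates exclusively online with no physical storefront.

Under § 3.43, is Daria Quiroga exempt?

No — not exempt.

(i) no delinquency — fails.
(ii) ≥70% agricultural — not satisfied.
(iii) not (state-registered) — fails.
(a): F OR F OR F → false.
(i) Schedule C activity — holds.
(A) ≤ 16 employees — not met.
(B) >60% out-of-jur. sales — satisfied.
So (ii) is not satisfied (F AND T).
So (b) is satisfied (T OR F).
(1): F AND T → false.
(2) has storefront — not satisfied.
(a) not (in enterprise zone) — satisfied.
(b) receipts ≤ $250,000 — fails.
(c) not (veteran) — satisfied.
(3) = T AND F AND T = false.
So Overall is not satisfied (F OR F OR F).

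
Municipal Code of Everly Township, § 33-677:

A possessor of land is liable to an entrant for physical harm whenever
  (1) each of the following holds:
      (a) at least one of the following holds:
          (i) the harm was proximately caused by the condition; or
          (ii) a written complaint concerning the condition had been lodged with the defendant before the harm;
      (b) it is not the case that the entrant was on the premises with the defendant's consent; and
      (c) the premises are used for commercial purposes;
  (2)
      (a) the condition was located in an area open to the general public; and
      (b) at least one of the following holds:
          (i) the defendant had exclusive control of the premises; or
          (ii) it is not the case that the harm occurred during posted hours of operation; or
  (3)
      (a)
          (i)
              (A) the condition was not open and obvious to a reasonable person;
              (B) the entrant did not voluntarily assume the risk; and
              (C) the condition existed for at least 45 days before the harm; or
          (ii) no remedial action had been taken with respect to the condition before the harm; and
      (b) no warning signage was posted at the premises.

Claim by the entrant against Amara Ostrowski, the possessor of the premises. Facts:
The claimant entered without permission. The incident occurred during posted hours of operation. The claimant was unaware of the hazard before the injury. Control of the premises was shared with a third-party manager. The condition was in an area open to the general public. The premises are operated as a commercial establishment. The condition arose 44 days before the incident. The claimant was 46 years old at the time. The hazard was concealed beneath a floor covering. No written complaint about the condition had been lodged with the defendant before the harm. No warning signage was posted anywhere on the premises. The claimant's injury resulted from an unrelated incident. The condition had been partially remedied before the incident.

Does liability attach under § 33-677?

(i) proximate cause — not satisfied.
(ii) complaint lodged — fails.
So (a) is not satisfied (F OR F).
(b) not (consent to enter) — satisfied.
(c) commercial use — satisfied.
(1) = F AND T AND T = false.
(a) public area — satisfied.
(i) exclusive control — fails.
(ii) not (during posted hours) — not met.
So (b) is not satisfied (F OR F).
(2) = T AND F = false.
(A) not open/obvious — met.
(B) no assumed risk — satisfied.
(C) condition ≥45 days old — not met.
(i): T AND T AND F → false.
(ii) no remedial action — not satisfied.
(a): F OR F → false.
(b) no signage posted — satisfied.
So (3) is not satisfied (F AND T).
So Overall is not satisfied (F OR F OR F).

No — not liable.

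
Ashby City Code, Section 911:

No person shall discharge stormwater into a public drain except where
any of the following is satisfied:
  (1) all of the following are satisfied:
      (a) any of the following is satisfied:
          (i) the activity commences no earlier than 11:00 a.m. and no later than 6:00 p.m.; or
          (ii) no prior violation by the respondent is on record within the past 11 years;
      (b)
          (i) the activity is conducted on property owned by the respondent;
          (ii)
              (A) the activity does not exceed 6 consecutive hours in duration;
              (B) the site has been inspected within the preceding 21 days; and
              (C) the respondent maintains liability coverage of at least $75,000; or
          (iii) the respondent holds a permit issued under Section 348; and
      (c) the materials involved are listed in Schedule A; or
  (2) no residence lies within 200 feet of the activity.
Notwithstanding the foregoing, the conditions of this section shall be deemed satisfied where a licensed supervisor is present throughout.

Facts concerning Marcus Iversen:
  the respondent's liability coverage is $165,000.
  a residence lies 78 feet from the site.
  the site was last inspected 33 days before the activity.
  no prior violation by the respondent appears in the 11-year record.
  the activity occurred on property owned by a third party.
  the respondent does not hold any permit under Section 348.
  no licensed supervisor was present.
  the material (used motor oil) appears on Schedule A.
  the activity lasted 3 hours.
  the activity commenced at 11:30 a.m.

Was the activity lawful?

No — unlawful.

(i) start within hours — holds.
(ii) no prior violation — met.
So (a) is satisfied (T OR T).
(i) own property — not met.
(A) ≤ 6 hrs duration — met.
(B) site inspected — not satisfied.
(C) coverage ≥ $75,000 — met.
(ii): T AND F AND T → false.
(iii) holds permit — not met.
(b) = F OR F OR F = false.
(c) Schedule A material — met.
(1) = T AND F AND T = false.
(2) no residence in 200 ft — not satisfied.
Overall: F OR F → false.
Exception (supervisor present) — not satisfied.
Result: main false OR exception false → false.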